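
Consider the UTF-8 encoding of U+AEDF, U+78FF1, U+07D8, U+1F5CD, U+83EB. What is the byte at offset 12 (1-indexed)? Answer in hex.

1-indexed offset 12 is 0-indexed offset 11.
U+AEDF → 3-byte form EA BB 9F at offsets 0–2.
U+78FF1 → 4-byte form F1 B8 BF B1 at offsets 3–6.
U+07D8 → 2-byte form DF 98 at offsets 7–8.
U+1F5CD → 4-byte form F0 9F 97 8D at offsets 9–12.
Offset 11 falls in char 4's range; it's byte 3 of F0 9F 97 8D = 0x97.

0x97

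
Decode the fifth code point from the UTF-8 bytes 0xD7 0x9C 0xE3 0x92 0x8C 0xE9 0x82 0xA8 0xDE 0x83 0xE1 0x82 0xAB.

U+10AB

Offset 0: leading byte 0xD7 = 11010111 → 2-byte char #1 = D7 9C.
Offset 2: leading byte 0xE3 = 11100011 → 3-byte char #2 = E3 92 8C.
Offset 5: leading byte 0xE9 = 11101001 → 3-byte char #3 = E9 82 A8.
Offset 8: leading byte 0xDE = 11011110 → 2-byte char #4 = DE 83.
Offset 10: leading byte 0xE1 = 11100001 → 3-byte char #5 = E1 82 AB.
Leading byte 0xE1 = 11100001 matches 1110xxxx → 3-byte sequence.
Byte 1: 0xE1 = 11100001, payload 0001 (4 bits).
Byte 2: 0x82 = 10000010 (10xxxxxx ✓), payload 000010.
Byte 3: 0xAB = 10101011 (10xxxxxx ✓), payload 101011.
Concatenate: 0001000010101011 = 0x10AB (16 bits → U+10AB).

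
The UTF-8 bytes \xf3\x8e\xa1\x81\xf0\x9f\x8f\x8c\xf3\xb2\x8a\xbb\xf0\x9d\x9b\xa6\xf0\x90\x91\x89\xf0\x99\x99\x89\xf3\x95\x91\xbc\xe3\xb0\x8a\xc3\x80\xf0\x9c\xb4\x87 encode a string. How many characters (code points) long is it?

Byte at offset 0: 0xF3 = 11110011 → 4-byte char (#1). Advance 4.
Byte at offset 4: 0xF0 = 11110000 → 4-byte char (#2). Advance 4.
Byte at offset 8: 0xF3 = 11110011 → 4-byte char (#3). Advance 4.
Byte at offset 12: 0xF0 = 11110000 → 4-byte char (#4). Advance 4.
Byte at offset 16: 0xF0 = 11110000 → 4-byte char (#5). Advance 4.
Byte at offset 20: 0xF0 = 11110000 → 4-byte char (#6). Advance 4.
Byte at offset 24: 0xF3 = 11110011 → 4-byte char (#7). Advance 4.
Byte at offset 28: 0xE3 = 11100011 → 3-byte char (#8). Advance 3.
Byte at offset 31: 0xC3 = 11000011 → 2-byte char (#9). Advance 2.
Byte at offset 33: 0xF0 = 11110000 → 4-byte char (#10). Advance 4.
Reached end at offset 37 after 10 code points.

10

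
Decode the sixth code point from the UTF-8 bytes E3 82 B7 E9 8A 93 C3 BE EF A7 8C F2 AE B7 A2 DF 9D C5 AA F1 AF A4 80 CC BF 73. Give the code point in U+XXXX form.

Offset 0: leading byte 0xE3 = 11100011 → 3-byte char #1 = E3 82 B7.
Offset 3: leading byte 0xE9 = 11101001 → 3-byte char #2 = E9 8A 93.
Offset 6: leading byte 0xC3 = 11000011 → 2-byte char #3 = C3 BE.
Offset 8: leading byte 0xEF = 11101111 → 3-byte char #4 = EF A7 8C.
Offset 11: leading byte 0xF2 = 11110010 → 4-byte char #5 = F2 AE B7 A2.
Offset 15: leading byte 0xDF = 11011111 → 2-byte char #6 = DF 9D.
Leading byte 0xDF = 11011111 matches 110xxxxx → 2-byte sequence.
Byte 1: 0xDF = 11011111, payload 11111 (5 bits).
Byte 2: 0x9D = 10011101 (10xxxxxx ✓), payload 011101.
Concatenate: 11111011101 = 0x7DD (11 bits → U+07DD).

U+07DD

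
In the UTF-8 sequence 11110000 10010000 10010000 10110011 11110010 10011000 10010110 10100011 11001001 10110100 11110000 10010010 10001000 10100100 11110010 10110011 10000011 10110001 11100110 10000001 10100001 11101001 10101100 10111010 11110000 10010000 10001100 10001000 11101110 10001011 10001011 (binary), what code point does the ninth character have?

U+E2CB

Offset 0: leading byte 0xF0 = 11110000 → 4-byte char #1 = F0 90 90 B3.
Offset 4: leading byte 0xF2 = 11110010 → 4-byte char #2 = F2 98 96 A3.
Offset 8: leading byte 0xC9 = 11001001 → 2-byte char #3 = C9 B4.
Offset 10: leading byte 0xF0 = 11110000 → 4-byte char #4 = F0 92 88 A4.
Offset 14: leading byte 0xF2 = 11110010 → 4-byte char #5 = F2 B3 83 B1.
Offset 18: leading byte 0xE6 = 11100110 → 3-byte char #6 = E6 81 A1.
Offset 21: leading byte 0xE9 = 11101001 → 3-byte char #7 = E9 AC BA.
Offset 24: leading byte 0xF0 = 11110000 → 4-byte char #8 = F0 90 8C 88.
Offset 28: leading byte 0xEE = 11101110 → 3-byte char #9 = EE 8B 8B.
Leading byte 0xEE = 11101110 matches 1110xxxx → 3-byte sequence.
Byte 1: 0xEE = 11101110, payload 1110 (4 bits).
Byte 2: 0x8B = 10001011 (10xxxxxx ✓), payload 001011.
Byte 3: 0x8B = 10001011 (10xxxxxx ✓), payload 001011.
Concatenate: 1110001011001011 = 0xE2CB (16 bits → U+E2CB).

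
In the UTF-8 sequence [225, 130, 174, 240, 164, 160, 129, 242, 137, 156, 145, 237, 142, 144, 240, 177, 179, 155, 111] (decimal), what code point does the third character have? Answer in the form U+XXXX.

U+89711

Offset 0: leading byte 0xE1 = 11100001 → 3-byte char #1 = E1 82 AE.
Offset 3: leading byte 0xF0 = 11110000 → 4-byte char #2 = F0 A4 A0 81.
Offset 7: leading byte 0xF2 = 11110010 → 4-byte char #3 = F2 89 9C 91.
Leading byte 0xF2 = 11110010 matches 11110xxx → 4-byte sequence.
Byte 1: 0xF2 = 11110010, payload 010 (3 bits).
Byte 2: 0x89 = 10001001 (10xxxxxx ✓), payload 001001.
Byte 3: 0x9C = 10011100 (10xxxxxx ✓), payload 011100.
Byte 4: 0x91 = 10010001 (10xxxxxx ✓), payload 010001.
Concatenate: 010001001011100010001 = 0x89711 (21 bits → U+89711).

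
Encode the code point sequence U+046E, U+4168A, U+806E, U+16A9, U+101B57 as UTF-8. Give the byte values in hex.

D1 AE F1 81 9A 8A E8 81 AE E1 9A A9 F4 81 AD 97

U+046E: 2-byte form → D1 AE.
U+4168A: 4-byte form → F1 81 9A 8A.
U+806E: 3-byte form → E8 81 AE.
U+16A9: 3-byte form → E1 9A A9.
U+101B57: 4-byte form → F4 81 AD 97.
Concatenated (16 bytes): D1 AE F1 81 9A 8A E8 81 AE E1 9A A9 F4 81 AD 97.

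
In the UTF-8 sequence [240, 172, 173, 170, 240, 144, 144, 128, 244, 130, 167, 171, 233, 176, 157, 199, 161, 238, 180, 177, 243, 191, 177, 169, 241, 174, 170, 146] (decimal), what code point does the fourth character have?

U+9C1D

Offset 0: leading byte 0xF0 = 11110000 → 4-byte char #1 = F0 AC AD AA.
Offset 4: leading byte 0xF0 = 11110000 → 4-byte char #2 = F0 90 90 80.
Offset 8: leading byte 0xF4 = 11110100 → 4-byte char #3 = F4 82 A7 AB.
Offset 12: leading byte 0xE9 = 11101001 → 3-byte char #4 = E9 B0 9D.
Leading byte 0xE9 = 11101001 matches 1110xxxx → 3-byte sequence.
Byte 1: 0xE9 = 11101001, payload 1001 (4 bits).
Byte 2: 0xB0 = 10110000 (10xxxxxx ✓), payload 110000.
Byte 3: 0x9D = 10011101 (10xxxxxx ✓), payload 011101.
Concatenate: 1001110000011101 = 0x9C1D (16 bits → U+9C1D).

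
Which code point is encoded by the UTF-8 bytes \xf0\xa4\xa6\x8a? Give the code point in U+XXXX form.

U+2498A

Leading byte 0xF0 = 11110000 matches 11110xxx → 4-byte sequence.
Byte 1: 0xF0 = 11110000, payload 000 (3 bits).
Byte 2: 0xA4 = 10100100 (10xxxxxx ✓), payload 100100.
Byte 3: 0xA6 = 10100110 (10xxxxxx ✓), payload 100110.
Byte 4: 0x8A = 10001010 (10xxxxxx ✓), payload 001010.
Concatenate: 000100100100110001010 = 0x2498A (21 bits → U+2498A).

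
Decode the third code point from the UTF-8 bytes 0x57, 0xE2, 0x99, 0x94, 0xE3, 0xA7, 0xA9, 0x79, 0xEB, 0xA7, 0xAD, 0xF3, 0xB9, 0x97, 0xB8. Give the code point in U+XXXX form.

U+39E9

Offset 0: leading byte 0x57 = 01010111 → 1-byte char #1 = 57.
Offset 1: leading byte 0xE2 = 11100010 → 3-byte char #2 = E2 99 94.
Offset 4: leading byte 0xE3 = 11100011 → 3-byte char #3 = E3 A7 A9.
Leading byte 0xE3 = 11100011 matches 1110xxxx → 3-byte sequence.
Byte 1: 0xE3 = 11100011, payload 0011 (4 bits).
Byte 2: 0xA7 = 10100111 (10xxxxxx ✓), payload 100111.
Byte 3: 0xA9 = 10101001 (10xxxxxx ✓), payload 101001.
Concatenate: 0011100111101001 = 0x39E9 (16 bits → U+39E9).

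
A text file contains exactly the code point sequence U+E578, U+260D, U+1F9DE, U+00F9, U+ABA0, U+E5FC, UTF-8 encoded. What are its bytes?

U+E578: 3-byte form → EE 95 B8.
U+260D: 3-byte form → E2 98 8D.
U+1F9DE: 4-byte form → F0 9F A7 9E.
U+00F9: 2-byte form → C3 B9.
U+ABA0: 3-byte form → EA AE A0.
U+E5FC: 3-byte form → EE 97 BC.
Concatenated (18 bytes): EE 95 B8 E2 98 8D F0 9F A7 9E C3 B9 EA AE A0 EE 97 BC.

EE 95 B8 E2 98 8D F0 9F A7 9E C3 B9 EA AE A0 EE 97 BC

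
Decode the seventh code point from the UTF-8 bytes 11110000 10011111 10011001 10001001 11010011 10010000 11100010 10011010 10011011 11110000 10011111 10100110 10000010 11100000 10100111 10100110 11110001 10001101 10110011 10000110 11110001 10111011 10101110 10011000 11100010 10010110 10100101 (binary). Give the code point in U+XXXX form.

U+7BB98

Offset 0: leading byte 0xF0 = 11110000 → 4-byte char #1 = F0 9F 99 89.
Offset 4: leading byte 0xD3 = 11010011 → 2-byte char #2 = D3 90.
Offset 6: leading byte 0xE2 = 11100010 → 3-byte char #3 = E2 9A 9B.
Offset 9: leading byte 0xF0 = 11110000 → 4-byte char #4 = F0 9F A6 82.
Offset 13: leading byte 0xE0 = 11100000 → 3-byte char #5 = E0 A7 A6.
Offset 16: leading byte 0xF1 = 11110001 → 4-byte char #6 = F1 8D B3 86.
Offset 20: leading byte 0xF1 = 11110001 → 4-byte char #7 = F1 BB AE 98.
Leading byte 0xF1 = 11110001 matches 11110xxx → 4-byte sequence.
Byte 1: 0xF1 = 11110001, payload 001 (3 bits).
Byte 2: 0xBB = 10111011 (10xxxxxx ✓), payload 111011.
Byte 3: 0xAE = 10101110 (10xxxxxx ✓), payload 101110.
Byte 4: 0x98 = 10011000 (10xxxxxx ✓), payload 011000.
Concatenate: 001111011101110011000 = 0x7BB98 (21 bits → U+7BB98).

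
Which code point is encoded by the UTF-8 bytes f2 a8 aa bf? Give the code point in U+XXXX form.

U+A8ABF

Leading byte 0xF2 = 11110010 matches 11110xxx → 4-byte sequence.
Byte 1: 0xF2 = 11110010, payload 010 (3 bits).
Byte 2: 0xA8 = 10101000 (10xxxxxx ✓), payload 101000.
Byte 3: 0xAA = 10101010 (10xxxxxx ✓), payload 101010.
Byte 4: 0xBF = 10111111 (10xxxxxx ✓), payload 111111.
Concatenate: 010101000101010111111 = 0xA8ABF (21 bits → U+A8ABF).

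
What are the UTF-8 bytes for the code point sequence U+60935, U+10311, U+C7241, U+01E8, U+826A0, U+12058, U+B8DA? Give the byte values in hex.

F1 A0 A4 B5 F0 90 8C 91 F3 87 89 81 C7 A8 F2 82 9A A0 F0 92 81 98 EB A3 9A

U+60935: 4-byte form → F1 A0 A4 B5.
U+10311: 4-byte form → F0 90 8C 91.
U+C7241: 4-byte form → F3 87 89 81.
U+01E8: 2-byte form → C7 A8.
U+826A0: 4-byte form → F2 82 9A A0.
U+12058: 4-byte form → F0 92 81 98.
U+B8DA: 3-byte form → EB A3 9A.
Concatenated (25 bytes): F1 A0 A4 B5 F0 90 8C 91 F3 87 89 81 C7 A8 F2 82 9A A0 F0 92 81 98 EB A3 9A.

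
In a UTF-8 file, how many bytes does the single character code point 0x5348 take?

3

U+5348 = 0x5348. UTF-8 uses 1 byte below 0x80, 2 below 0x800, 3 below 0x10000, 4 up to 0x10FFFF. 0x5348 is in U+0800–U+FFFF → 3 bytes.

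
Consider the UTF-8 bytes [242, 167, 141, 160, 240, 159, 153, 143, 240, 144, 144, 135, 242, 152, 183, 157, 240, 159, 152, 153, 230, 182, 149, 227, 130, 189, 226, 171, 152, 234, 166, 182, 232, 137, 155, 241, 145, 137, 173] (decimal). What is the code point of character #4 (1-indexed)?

U+98DDD

Offset 0: leading byte 0xF2 = 11110010 → 4-byte char #1 = F2 A7 8D A0.
Offset 4: leading byte 0xF0 = 11110000 → 4-byte char #2 = F0 9F 99 8F.
Offset 8: leading byte 0xF0 = 11110000 → 4-byte char #3 = F0 90 90 87.
Offset 12: leading byte 0xF2 = 11110010 → 4-byte char #4 = F2 98 B7 9D.
Leading byte 0xF2 = 11110010 matches 11110xxx → 4-byte sequence.
Byte 1: 0xF2 = 11110010, payload 010 (3 bits).
Byte 2: 0x98 = 10011000 (10xxxxxx ✓), payload 011000.
Byte 3: 0xB7 = 10110111 (10xxxxxx ✓), payload 110111.
Byte 4: 0x9D = 10011101 (10xxxxxx ✓), payload 011101.
Concatenate: 010011000110111011101 = 0x98DDD (21 bits → U+98DDD).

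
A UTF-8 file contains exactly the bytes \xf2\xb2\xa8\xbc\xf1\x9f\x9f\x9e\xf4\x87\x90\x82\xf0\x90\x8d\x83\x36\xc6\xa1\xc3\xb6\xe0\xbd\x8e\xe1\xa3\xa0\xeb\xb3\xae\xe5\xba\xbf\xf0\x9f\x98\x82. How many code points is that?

Byte at offset 0: 0xF2 = 11110010 → 4-byte char (#1). Advance 4.
Byte at offset 4: 0xF1 = 11110001 → 4-byte char (#2). Advance 4.
Byte at offset 8: 0xF4 = 11110100 → 4-byte char (#3). Advance 4.
Byte at offset 12: 0xF0 = 11110000 → 4-byte char (#4). Advance 4.
Byte at offset 16: 0x36 = 00110110 → 1-byte char (#5). Advance 1.
Byte at offset 17: 0xC6 = 11000110 → 2-byte char (#6). Advance 2.
Byte at offset 19: 0xC3 = 11000011 → 2-byte char (#7). Advance 2.
Byte at offset 21: 0xE0 = 11100000 → 3-byte char (#8). Advance 3.
Byte at offset 24: 0xE1 = 11100001 → 3-byte char (#9). Advance 3.
Byte at offset 27: 0xEB = 11101011 → 3-byte char (#10). Advance 3.
Byte at offset 30: 0xE5 = 11100101 → 3-byte char (#11). Advance 3.
Byte at offset 33: 0xF0 = 11110000 → 4-byte char (#12). Advance 4.
Reached end at offset 37 after 12 code points.

12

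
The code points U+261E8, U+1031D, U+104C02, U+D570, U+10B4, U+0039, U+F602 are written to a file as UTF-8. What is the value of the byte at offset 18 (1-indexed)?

0xB4

1-indexed offset 18 is 0-indexed offset 17.
U+261E8 → 4-byte form F0 A6 87 A8 at offsets 0–3.
U+1031D → 4-byte form F0 90 8C 9D at offsets 4–7.
U+104C02 → 4-byte form F4 84 B0 82 at offsets 8–11.
U+D570 → 3-byte form ED 95 B0 at offsets 12–14.
U+10B4 → 3-byte form E1 82 B4 at offsets 15–17.
Offset 17 falls in char 5's range; it's byte 3 of E1 82 B4 = 0xB4.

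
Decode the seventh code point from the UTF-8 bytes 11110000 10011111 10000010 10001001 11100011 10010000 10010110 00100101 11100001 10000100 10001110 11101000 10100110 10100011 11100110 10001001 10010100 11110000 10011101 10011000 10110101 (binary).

U+1D635

Offset 0: leading byte 0xF0 = 11110000 → 4-byte char #1 = F0 9F 82 89.
Offset 4: leading byte 0xE3 = 11100011 → 3-byte char #2 = E3 90 96.
Offset 7: leading byte 0x25 = 00100101 → 1-byte char #3 = 25.
Offset 8: leading byte 0xE1 = 11100001 → 3-byte char #4 = E1 84 8E.
Offset 11: leading byte 0xE8 = 11101000 → 3-byte char #5 = E8 A6 A3.
Offset 14: leading byte 0xE6 = 11100110 → 3-byte char #6 = E6 89 94.
Offset 17: leading byte 0xF0 = 11110000 → 4-byte char #7 = F0 9D 98 B5.
Leading byte 0xF0 = 11110000 matches 11110xxx → 4-byte sequence.
Byte 1: 0xF0 = 11110000, payload 000 (3 bits).
Byte 2: 0x9D = 10011101 (10xxxxxx ✓), payload 011101.
Byte 3: 0x98 = 10011000 (10xxxxxx ✓), payload 011000.
Byte 4: 0xB5 = 10110101 (10xxxxxx ✓), payload 110101.
Concatenate: 000011101011000110101 = 0x1D635 (21 bits → U+1D635).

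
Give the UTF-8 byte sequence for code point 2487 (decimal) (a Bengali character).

U+09B7 = 0x9B7 = 2487 decimal. In range U+0800–U+FFFF → 3-byte form: 1110xxxx 10xxxxxx 10xxxxxx.
Binary (16 bits): 0000100110110111.
Split 4+6+6: 0000 | 100110 | 110111.
Byte 1: 11100000 = 0xE0.
Byte 2: 10100110 = 0xA6.
Byte 3: 10110111 = 0xB7.

E0 A6 B7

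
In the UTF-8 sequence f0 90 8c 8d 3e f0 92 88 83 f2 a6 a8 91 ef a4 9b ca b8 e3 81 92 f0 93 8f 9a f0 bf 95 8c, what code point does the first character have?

U+1030D

Offset 0: leading byte 0xF0 = 11110000 → 4-byte char #1 = F0 90 8C 8D.
Leading byte 0xF0 = 11110000 matches 11110xxx → 4-byte sequence.
Byte 1: 0xF0 = 11110000, payload 000 (3 bits).
Byte 2: 0x90 = 10010000 (10xxxxxx ✓), payload 010000.
Byte 3: 0x8C = 10001100 (10xxxxxx ✓), payload 001100.
Byte 4: 0x8D = 10001101 (10xxxxxx ✓), payload 001101.
Concatenate: 000010000001100001101 = 0x1030D (21 bits → U+1030D).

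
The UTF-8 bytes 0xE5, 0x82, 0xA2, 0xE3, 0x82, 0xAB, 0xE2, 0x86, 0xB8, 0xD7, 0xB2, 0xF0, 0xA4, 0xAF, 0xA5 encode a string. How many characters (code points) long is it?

5

Byte at offset 0: 0xE5 = 11100101 → 3-byte char (#1). Advance 3.
Byte at offset 3: 0xE3 = 11100011 → 3-byte char (#2). Advance 3.
Byte at offset 6: 0xE2 = 11100010 → 3-byte char (#3). Advance 3.
Byte at offset 9: 0xD7 = 11010111 → 2-byte char (#4). Advance 2.
Byte at offset 11: 0xF0 = 11110000 → 4-byte char (#5). Advance 4.
Reached end at offset 15 after 5 code points.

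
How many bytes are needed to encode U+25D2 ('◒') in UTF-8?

3

U+25D2 = 0x25D2. UTF-8 uses 1 byte below 0x80, 2 below 0x800, 3 below 0x10000, 4 up to 0x10FFFF. 0x25D2 is in U+0800–U+FFFF → 3 bytes.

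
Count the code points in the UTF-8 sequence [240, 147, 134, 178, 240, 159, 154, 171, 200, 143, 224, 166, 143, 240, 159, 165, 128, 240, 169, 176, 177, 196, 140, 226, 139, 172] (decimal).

8

Byte at offset 0: 0xF0 = 11110000 → 4-byte char (#1). Advance 4.
Byte at offset 4: 0xF0 = 11110000 → 4-byte char (#2). Advance 4.
Byte at offset 8: 0xC8 = 11001000 → 2-byte char (#3). Advance 2.
Byte at offset 10: 0xE0 = 11100000 → 3-byte char (#4). Advance 3.
Byte at offset 13: 0xF0 = 11110000 → 4-byte char (#5). Advance 4.
Byte at offset 17: 0xF0 = 11110000 → 4-byte char (#6). Advance 4.
Byte at offset 21: 0xC4 = 11000100 → 2-byte char (#7). Advance 2.
Byte at offset 23: 0xE2 = 11100010 → 3-byte char (#8). Advance 3.
Reached end at offset 26 after 8 code points.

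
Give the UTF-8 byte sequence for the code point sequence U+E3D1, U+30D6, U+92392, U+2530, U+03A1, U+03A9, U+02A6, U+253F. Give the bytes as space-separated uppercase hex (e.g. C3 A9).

U+E3D1: 3-byte form → EE 8F 91.
U+30D6: 3-byte form → E3 83 96.
U+92392: 4-byte form → F2 92 8E 92.
U+2530: 3-byte form → E2 94 B0.
U+03A1: 2-byte form → CE A1.
U+03A9: 2-byte form → CE A9.
U+02A6: 2-byte form → CA A6.
U+253F: 3-byte form → E2 94 BF.
Concatenated (22 bytes): EE 8F 91 E3 83 96 F2 92 8E 92 E2 94 B0 CE A1 CE A9 CA A6 E2 94 BF.

EE 8F 91 E3 83 96 F2 92 8E 92 E2 94 B0 CE A1 CE A9 CA A6 E2 94 BF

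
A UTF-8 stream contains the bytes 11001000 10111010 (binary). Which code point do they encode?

Leading byte 0xC8 = 11001000 matches 110xxxxx → 2-byte sequence.
Byte 1: 0xC8 = 11001000, payload 01000 (5 bits).
Byte 2: 0xBA = 10111010 (10xxxxxx ✓), payload 111010.
Concatenate: 01000111010 = 0x23A (11 bits → U+023A).

U+023A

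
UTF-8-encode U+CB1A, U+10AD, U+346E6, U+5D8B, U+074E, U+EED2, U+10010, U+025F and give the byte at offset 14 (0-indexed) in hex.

U+CB1A → 3-byte form EC AC 9A at offsets 0–2.
U+10AD → 3-byte form E1 82 AD at offsets 3–5.
U+346E6 → 4-byte form F0 B4 9B A6 at offsets 6–9.
U+5D8B → 3-byte form E5 B6 8B at offsets 10–12.
U+074E → 2-byte form DD 8E at offsets 13–14.
Offset 14 falls in char 5's range; it's byte 2 of DD 8E = 0x8E.

0x8E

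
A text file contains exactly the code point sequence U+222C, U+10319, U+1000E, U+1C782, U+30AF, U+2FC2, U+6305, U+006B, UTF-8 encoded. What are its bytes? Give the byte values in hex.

U+222C: 3-byte form → E2 88 AC.
U+10319: 4-byte form → F0 90 8C 99.
U+1000E: 4-byte form → F0 90 80 8E.
U+1C782: 4-byte form → F0 9C 9E 82.
U+30AF: 3-byte form → E3 82 AF.
U+2FC2: 3-byte form → E2 BF 82.
U+6305: 3-byte form → E6 8C 85.
U+006B: 1-byte form → 6B.
Concatenated (25 bytes): E2 88 AC F0 90 8C 99 F0 90 80 8E F0 9C 9E 82 E3 82 AF E2 BF 82 E6 8C 85 6B.

E2 88 AC F0 90 8C 99 F0 90 80 8E F0 9C 9E 82 E3 82 AF E2 BF 82 E6 8C 85 6B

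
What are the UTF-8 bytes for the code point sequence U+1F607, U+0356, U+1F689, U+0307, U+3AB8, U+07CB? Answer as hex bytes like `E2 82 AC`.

F0 9F 98 87 CD 96 F0 9F 9A 89 CC 87 E3 AA B8 DF 8B

U+1F607: 4-byte form → F0 9F 98 87.
U+0356: 2-byte form → CD 96.
U+1F689: 4-byte form → F0 9F 9A 89.
U+0307: 2-byte form → CC 87.
U+3AB8: 3-byte form → E3 AA B8.
U+07CB: 2-byte form → DF 8B.
Concatenated (17 bytes): F0 9F 98 87 CD 96 F0 9F 9A 89 CC 87 E3 AA B8 DF 8B.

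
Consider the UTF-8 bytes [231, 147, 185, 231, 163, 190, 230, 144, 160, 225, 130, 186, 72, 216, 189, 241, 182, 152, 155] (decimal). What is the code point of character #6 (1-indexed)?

U+063D

Offset 0: leading byte 0xE7 = 11100111 → 3-byte char #1 = E7 93 B9.
Offset 3: leading byte 0xE7 = 11100111 → 3-byte char #2 = E7 A3 BE.
Offset 6: leading byte 0xE6 = 11100110 → 3-byte char #3 = E6 90 A0.
Offset 9: leading byte 0xE1 = 11100001 → 3-byte char #4 = E1 82 BA.
Offset 12: leading byte 0x48 = 01001000 → 1-byte char #5 = 48.
Offset 13: leading byte 0xD8 = 11011000 → 2-byte char #6 = D8 BD.
Leading byte 0xD8 = 11011000 matches 110xxxxx → 2-byte sequence.
Byte 1: 0xD8 = 11011000, payload 11000 (5 bits).
Byte 2: 0xBD = 10111101 (10xxxxxx ✓), payload 111101.
Concatenate: 11000111101 = 0x63D (11 bits → U+063D).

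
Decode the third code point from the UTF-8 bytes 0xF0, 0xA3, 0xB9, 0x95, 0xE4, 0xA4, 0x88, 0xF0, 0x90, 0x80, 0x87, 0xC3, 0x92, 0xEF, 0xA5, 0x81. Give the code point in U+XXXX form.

U+10007

Offset 0: leading byte 0xF0 = 11110000 → 4-byte char #1 = F0 A3 B9 95.
Offset 4: leading byte 0xE4 = 11100100 → 3-byte char #2 = E4 A4 88.
Offset 7: leading byte 0xF0 = 11110000 → 4-byte char #3 = F0 90 80 87.
Leading byte 0xF0 = 11110000 matches 11110xxx → 4-byte sequence.
Byte 1: 0xF0 = 11110000, payload 000 (3 bits).
Byte 2: 0x90 = 10010000 (10xxxxxx ✓), payload 010000.
Byte 3: 0x80 = 10000000 (10xxxxxx ✓), payload 000000.
Byte 4: 0x87 = 10000111 (10xxxxxx ✓), payload 000111.
Concatenate: 000010000000000000111 = 0x10007 (21 bits → U+10007).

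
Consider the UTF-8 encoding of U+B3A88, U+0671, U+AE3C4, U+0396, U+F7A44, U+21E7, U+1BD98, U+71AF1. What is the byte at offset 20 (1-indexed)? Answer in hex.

1-indexed offset 20 is 0-indexed offset 19.
U+B3A88 → 4-byte form F2 B3 AA 88 at offsets 0–3.
U+0671 → 2-byte form D9 B1 at offsets 4–5.
U+AE3C4 → 4-byte form F2 AE 8F 84 at offsets 6–9.
U+0396 → 2-byte form CE 96 at offsets 10–11.
U+F7A44 → 4-byte form F3 B7 A9 84 at offsets 12–15.
U+21E7 → 3-byte form E2 87 A7 at offsets 16–18.
U+1BD98 → 4-byte form F0 9B B6 98 at offsets 19–22.
Offset 19 falls in char 7's range; it's byte 1 of F0 9B B6 98 = 0xF0.

0xF0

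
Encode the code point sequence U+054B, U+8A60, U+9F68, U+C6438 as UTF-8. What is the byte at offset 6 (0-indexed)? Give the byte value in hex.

0xBD

U+054B → 2-byte form D5 8B at offsets 0–1.
U+8A60 → 3-byte form E8 A9 A0 at offsets 2–4.
U+9F68 → 3-byte form E9 BD A8 at offsets 5–7.
Offset 6 falls in char 3's range; it's byte 2 of E9 BD A8 = 0xBD.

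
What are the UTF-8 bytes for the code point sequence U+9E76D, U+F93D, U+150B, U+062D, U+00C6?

F2 9E 9D AD EF A4 BD E1 94 8B D8 AD C3 86

U+9E76D: 4-byte form → F2 9E 9D AD.
U+F93D: 3-byte form → EF A4 BD.
U+150B: 3-byte form → E1 94 8B.
U+062D: 2-byte form → D8 AD.
U+00C6: 2-byte form → C3 86.
Concatenated (14 bytes): F2 9E 9D AD EF A4 BD E1 94 8B D8 AD C3 86.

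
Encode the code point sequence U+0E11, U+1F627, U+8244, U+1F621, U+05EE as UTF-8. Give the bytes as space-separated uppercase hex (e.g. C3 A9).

E0 B8 91 F0 9F 98 A7 E8 89 84 F0 9F 98 A1 D7 AE

U+0E11: 3-byte form → E0 B8 91.
U+1F627: 4-byte form → F0 9F 98 A7.
U+8244: 3-byte form → E8 89 84.
U+1F621: 4-byte form → F0 9F 98 A1.
U+05EE: 2-byte form → D7 AE.
Concatenated (16 bytes): E0 B8 91 F0 9F 98 A7 E8 89 84 F0 9F 98 A1 D7 AE.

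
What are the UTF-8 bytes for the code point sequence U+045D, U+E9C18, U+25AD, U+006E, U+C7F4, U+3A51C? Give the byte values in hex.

U+045D: 2-byte form → D1 9D.
U+E9C18: 4-byte form → F3 A9 B0 98.
U+25AD: 3-byte form → E2 96 AD.
U+006E: 1-byte form → 6E.
U+C7F4: 3-byte form → EC 9F B4.
U+3A51C: 4-byte form → F0 BA 94 9C.
Concatenated (17 bytes): D1 9D F3 A9 B0 98 E2 96 AD 6E EC 9F B4 F0 BA 94 9C.

D1 9D F3 A9 B0 98 E2 96 AD 6E EC 9F B4 F0 BA 94 9C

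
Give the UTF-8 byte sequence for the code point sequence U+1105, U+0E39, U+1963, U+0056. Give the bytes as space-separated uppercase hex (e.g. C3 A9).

E1 84 85 E0 B8 B9 E1 A5 A3 56

U+1105: 3-byte form → E1 84 85.
U+0E39: 3-byte form → E0 B8 B9.
U+1963: 3-byte form → E1 A5 A3.
U+0056: 1-byte form → 56.
Concatenated (10 bytes): E1 84 85 E0 B8 B9 E1 A5 A3 56.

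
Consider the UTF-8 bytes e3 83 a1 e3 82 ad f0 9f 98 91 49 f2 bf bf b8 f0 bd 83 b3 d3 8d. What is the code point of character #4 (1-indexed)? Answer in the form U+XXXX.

Offset 0: leading byte 0xE3 = 11100011 → 3-byte char #1 = E3 83 A1.
Offset 3: leading byte 0xE3 = 11100011 → 3-byte char #2 = E3 82 AD.
Offset 6: leading byte 0xF0 = 11110000 → 4-byte char #3 = F0 9F 98 91.
Offset 10: leading byte 0x49 = 01001001 → 1-byte char #4 = 49.
Leading byte 0x49 = 01001001 matches 0xxxxxxx → 1-byte sequence.
Byte 1: 0x49 = 01001001, payload 1001001 (7 bits).
Concatenate: 1001001 = 0x49 (7 bits → U+0049).

U+0049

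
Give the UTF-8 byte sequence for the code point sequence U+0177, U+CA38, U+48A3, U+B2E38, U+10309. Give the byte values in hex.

U+0177: 2-byte form → C5 B7.
U+CA38: 3-byte form → EC A8 B8.
U+48A3: 3-byte form → E4 A2 A3.
U+B2E38: 4-byte form → F2 B2 B8 B8.
U+10309: 4-byte form → F0 90 8C 89.
Concatenated (16 bytes): C5 B7 EC A8 B8 E4 A2 A3 F2 B2 B8 B8 F0 90 8C 89.

C5 B7 EC A8 B8 E4 A2 A3 F2 B2 B8 B8 F0 90 8C 89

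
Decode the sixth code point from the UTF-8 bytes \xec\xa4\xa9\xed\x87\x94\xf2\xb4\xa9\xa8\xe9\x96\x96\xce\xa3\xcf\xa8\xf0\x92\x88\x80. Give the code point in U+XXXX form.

Offset 0: leading byte 0xEC = 11101100 → 3-byte char #1 = EC A4 A9.
Offset 3: leading byte 0xED = 11101101 → 3-byte char #2 = ED 87 94.
Offset 6: leading byte 0xF2 = 11110010 → 4-byte char #3 = F2 B4 A9 A8.
Offset 10: leading byte 0xE9 = 11101001 → 3-byte char #4 = E9 96 96.
Offset 13: leading byte 0xCE = 11001110 → 2-byte char #5 = CE A3.
Offset 15: leading byte 0xCF = 11001111 → 2-byte char #6 = CF A8.
Leading byte 0xCF = 11001111 matches 110xxxxx → 2-byte sequence.
Byte 1: 0xCF = 11001111, payload 01111 (5 bits).
Byte 2: 0xA8 = 10101000 (10xxxxxx ✓), payload 101000.
Concatenate: 01111101000 = 0x3E8 (11 bits → U+03E8).

U+03E8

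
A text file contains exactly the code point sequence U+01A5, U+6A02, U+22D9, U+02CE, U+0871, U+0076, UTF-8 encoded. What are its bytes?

C6 A5 E6 A8 82 E2 8B 99 CB 8E E0 A1 B1 76

U+01A5: 2-byte form → C6 A5.
U+6A02: 3-byte form → E6 A8 82.
U+22D9: 3-byte form → E2 8B 99.
U+02CE: 2-byte form → CB 8E.
U+0871: 3-byte form → E0 A1 B1.
U+0076: 1-byte form → 76.
Concatenated (14 bytes): C6 A5 E6 A8 82 E2 8B 99 CB 8E E0 A1 B1 76.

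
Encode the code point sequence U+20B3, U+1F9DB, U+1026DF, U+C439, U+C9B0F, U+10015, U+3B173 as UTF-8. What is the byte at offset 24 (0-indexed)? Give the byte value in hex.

U+20B3 → 3-byte form E2 82 B3 at offsets 0–2.
U+1F9DB → 4-byte form F0 9F A7 9B at offsets 3–6.
U+1026DF → 4-byte form F4 82 9B 9F at offsets 7–10.
U+C439 → 3-byte form EC 90 B9 at offsets 11–13.
U+C9B0F → 4-byte form F3 89 AC 8F at offsets 14–17.
U+10015 → 4-byte form F0 90 80 95 at offsets 18–21.
U+3B173 → 4-byte form F0 BB 85 B3 at offsets 22–25.
Offset 24 falls in char 7's range; it's byte 3 of F0 BB 85 B3 = 0x85.

0x85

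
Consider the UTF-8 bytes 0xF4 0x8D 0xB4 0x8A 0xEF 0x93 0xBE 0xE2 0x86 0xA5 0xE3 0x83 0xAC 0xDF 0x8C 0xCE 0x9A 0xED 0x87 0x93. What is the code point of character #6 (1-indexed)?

U+039A

Offset 0: leading byte 0xF4 = 11110100 → 4-byte char #1 = F4 8D B4 8A.
Offset 4: leading byte 0xEF = 11101111 → 3-byte char #2 = EF 93 BE.
Offset 7: leading byte 0xE2 = 11100010 → 3-byte char #3 = E2 86 A5.
Offset 10: leading byte 0xE3 = 11100011 → 3-byte char #4 = E3 83 AC.
Offset 13: leading byte 0xDF = 11011111 → 2-byte char #5 = DF 8C.
Offset 15: leading byte 0xCE = 11001110 → 2-byte char #6 = CE 9A.
Leading byte 0xCE = 11001110 matches 110xxxxx → 2-byte sequence.
Byte 1: 0xCE = 11001110, payload 01110 (5 bits).
Byte 2: 0x9A = 10011010 (10xxxxxx ✓), payload 011010.
Concatenate: 01110011010 = 0x39A (11 bits → U+039A).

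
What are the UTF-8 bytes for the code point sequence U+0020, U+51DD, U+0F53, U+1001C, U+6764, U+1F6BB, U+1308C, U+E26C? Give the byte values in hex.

20 E5 87 9D E0 BD 93 F0 90 80 9C E6 9D A4 F0 9F 9A BB F0 93 82 8C EE 89 AC

U+0020: 1-byte form → 20.
U+51DD: 3-byte form → E5 87 9D.
U+0F53: 3-byte form → E0 BD 93.
U+1001C: 4-byte form → F0 90 80 9C.
U+6764: 3-byte form → E6 9D A4.
U+1F6BB: 4-byte form → F0 9F 9A BB.
U+1308C: 4-byte form → F0 93 82 8C.
U+E26C: 3-byte form → EE 89 AC.
Concatenated (25 bytes): 20 E5 87 9D E0 BD 93 F0 90 80 9C E6 9D A4 F0 9F 9A BB F0 93 82 8C EE 89 AC.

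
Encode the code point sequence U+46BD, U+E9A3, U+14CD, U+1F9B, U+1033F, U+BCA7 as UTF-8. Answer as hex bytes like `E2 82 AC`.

U+46BD: 3-byte form → E4 9A BD.
U+E9A3: 3-byte form → EE A6 A3.
U+14CD: 3-byte form → E1 93 8D.
U+1F9B: 3-byte form → E1 BE 9B.
U+1033F: 4-byte form → F0 90 8C BF.
U+BCA7: 3-byte form → EB B2 A7.
Concatenated (19 bytes): E4 9A BD EE A6 A3 E1 93 8D E1 BE 9B F0 90 8C BF EB B2 A7.

E4 9A BD EE A6 A3 E1 93 8D E1 BE 9B F0 90 8C BF EB B2 A7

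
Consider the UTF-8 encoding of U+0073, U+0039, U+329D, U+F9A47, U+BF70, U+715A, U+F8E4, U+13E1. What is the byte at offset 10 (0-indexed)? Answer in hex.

0xBD

U+0073 → 1-byte form 73 at offsets 0–0.
U+0039 → 1-byte form 39 at offsets 1–1.
U+329D → 3-byte form E3 8A 9D at offsets 2–4.
U+F9A47 → 4-byte form F3 B9 A9 87 at offsets 5–8.
U+BF70 → 3-byte form EB BD B0 at offsets 9–11.
Offset 10 falls in char 5's range; it's byte 2 of EB BD B0 = 0xBD.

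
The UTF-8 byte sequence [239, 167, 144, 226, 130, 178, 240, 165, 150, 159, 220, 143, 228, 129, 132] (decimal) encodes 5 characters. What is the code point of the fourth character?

U+070F

Offset 0: leading byte 0xEF = 11101111 → 3-byte char #1 = EF A7 90.
Offset 3: leading byte 0xE2 = 11100010 → 3-byte char #2 = E2 82 B2.
Offset 6: leading byte 0xF0 = 11110000 → 4-byte char #3 = F0 A5 96 9F.
Offset 10: leading byte 0xDC = 11011100 → 2-byte char #4 = DC 8F.
Leading byte 0xDC = 11011100 matches 110xxxxx → 2-byte sequence.
Byte 1: 0xDC = 11011100, payload 11100 (5 bits).
Byte 2: 0x8F = 10001111 (10xxxxxx ✓), payload 001111.
Concatenate: 11100001111 = 0x70F (11 bits → U+070F).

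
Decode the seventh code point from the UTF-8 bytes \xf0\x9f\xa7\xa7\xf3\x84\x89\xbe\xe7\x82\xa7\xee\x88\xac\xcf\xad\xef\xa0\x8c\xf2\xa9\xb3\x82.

Offset 0: leading byte 0xF0 = 11110000 → 4-byte char #1 = F0 9F A7 A7.
Offset 4: leading byte 0xF3 = 11110011 → 4-byte char #2 = F3 84 89 BE.
Offset 8: leading byte 0xE7 = 11100111 → 3-byte char #3 = E7 82 A7.
Offset 11: leading byte 0xEE = 11101110 → 3-byte char #4 = EE 88 AC.
Offset 14: leading byte 0xCF = 11001111 → 2-byte char #5 = CF AD.
Offset 16: leading byte 0xEF = 11101111 → 3-byte char #6 = EF A0 8C.
Offset 19: leading byte 0xF2 = 11110010 → 4-byte char #7 = F2 A9 B3 82.
Leading byte 0xF2 = 11110010 matches 11110xxx → 4-byte sequence.
Byte 1: 0xF2 = 11110010, payload 010 (3 bits).
Byte 2: 0xA9 = 10101001 (10xxxxxx ✓), payload 101001.
Byte 3: 0xB3 = 10110011 (10xxxxxx ✓), payload 110011.
Byte 4: 0x82 = 10000010 (10xxxxxx ✓), payload 000010.
Concatenate: 010101001110011000010 = 0xA9CC2 (21 bits → U+A9CC2).

U+A9CC2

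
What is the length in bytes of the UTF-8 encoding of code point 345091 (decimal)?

4

U+54403 = 0x54403. UTF-8 uses 1 byte below 0x80, 2 below 0x800, 3 below 0x10000, 4 up to 0x10FFFF. 0x54403 is in U+10000–U+10FFFF → 4 bytes.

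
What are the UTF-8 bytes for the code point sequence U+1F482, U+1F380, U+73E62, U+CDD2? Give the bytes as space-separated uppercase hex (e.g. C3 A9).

U+1F482: 4-byte form → F0 9F 92 82.
U+1F380: 4-byte form → F0 9F 8E 80.
U+73E62: 4-byte form → F1 B3 B9 A2.
U+CDD2: 3-byte form → EC B7 92.
Concatenated (15 bytes): F0 9F 92 82 F0 9F 8E 80 F1 B3 B9 A2 EC B7 92.

F0 9F 92 82 F0 9F 8E 80 F1 B3 B9 A2 EC B7 92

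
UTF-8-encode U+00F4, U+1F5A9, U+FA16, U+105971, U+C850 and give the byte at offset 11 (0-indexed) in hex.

U+00F4 → 2-byte form C3 B4 at offsets 0–1.
U+1F5A9 → 4-byte form F0 9F 96 A9 at offsets 2–5.
U+FA16 → 3-byte form EF A8 96 at offsets 6–8.
U+105971 → 4-byte form F4 85 A5 B1 at offsets 9–12.
Offset 11 falls in char 4's range; it's byte 3 of F4 85 A5 B1 = 0xA5.

0xA5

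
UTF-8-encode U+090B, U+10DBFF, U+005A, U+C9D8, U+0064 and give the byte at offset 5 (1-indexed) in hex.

0x8D

1-indexed offset 5 is 0-indexed offset 4.
U+090B → 3-byte form E0 A4 8B at offsets 0–2.
U+10DBFF → 4-byte form F4 8D AF BF at offsets 3–6.
Offset 4 falls in char 2's range; it's byte 2 of F4 8D AF BF = 0x8D.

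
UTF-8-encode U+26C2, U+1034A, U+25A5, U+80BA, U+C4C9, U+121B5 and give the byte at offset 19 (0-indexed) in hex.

U+26C2 → 3-byte form E2 9B 82 at offsets 0–2.
U+1034A → 4-byte form F0 90 8D 8A at offsets 3–6.
U+25A5 → 3-byte form E2 96 A5 at offsets 7–9.
U+80BA → 3-byte form E8 82 BA at offsets 10–12.
U+C4C9 → 3-byte form EC 93 89 at offsets 13–15.
U+121B5 → 4-byte form F0 92 86 B5 at offsets 16–19.
Offset 19 falls in char 6's range; it's byte 4 of F0 92 86 B5 = 0xB5.

0xB5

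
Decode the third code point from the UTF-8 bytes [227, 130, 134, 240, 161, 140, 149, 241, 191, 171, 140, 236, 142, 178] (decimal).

U+7FACC

Offset 0: leading byte 0xE3 = 11100011 → 3-byte char #1 = E3 82 86.
Offset 3: leading byte 0xF0 = 11110000 → 4-byte char #2 = F0 A1 8C 95.
Offset 7: leading byte 0xF1 = 11110001 → 4-byte char #3 = F1 BF AB 8C.
Leading byte 0xF1 = 11110001 matches 11110xxx → 4-byte sequence.
Byte 1: 0xF1 = 11110001, payload 001 (3 bits).
Byte 2: 0xBF = 10111111 (10xxxxxx ✓), payload 111111.
Byte 3: 0xAB = 10101011 (10xxxxxx ✓), payload 101011.
Byte 4: 0x8C = 10001100 (10xxxxxx ✓), payload 001100.
Concatenate: 001111111101011001100 = 0x7FACC (21 bits → U+7FACC).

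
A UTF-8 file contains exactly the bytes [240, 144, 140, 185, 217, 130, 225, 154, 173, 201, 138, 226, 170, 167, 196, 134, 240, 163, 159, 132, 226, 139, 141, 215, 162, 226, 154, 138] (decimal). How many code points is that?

Byte at offset 0: 0xF0 = 11110000 → 4-byte char (#1). Advance 4.
Byte at offset 4: 0xD9 = 11011001 → 2-byte char (#2). Advance 2.
Byte at offset 6: 0xE1 = 11100001 → 3-byte char (#3). Advance 3.
Byte at offset 9: 0xC9 = 11001001 → 2-byte char (#4). Advance 2.
Byte at offset 11: 0xE2 = 11100010 → 3-byte char (#5). Advance 3.
Byte at offset 14: 0xC4 = 11000100 → 2-byte char (#6). Advance 2.
Byte at offset 16: 0xF0 = 11110000 → 4-byte char (#7). Advance 4.
Byte at offset 20: 0xE2 = 11100010 → 3-byte char (#8). Advance 3.
Byte at offset 23: 0xD7 = 11010111 → 2-byte char (#9). Advance 2.
Byte at offset 25: 0xE2 = 11100010 → 3-byte char (#10). Advance 3.
Reached end at offset 28 after 10 code points.

10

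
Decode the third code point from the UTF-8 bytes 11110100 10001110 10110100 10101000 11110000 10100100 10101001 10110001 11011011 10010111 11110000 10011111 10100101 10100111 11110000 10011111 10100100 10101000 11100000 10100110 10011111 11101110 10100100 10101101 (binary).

U+06D7

Offset 0: leading byte 0xF4 = 11110100 → 4-byte char #1 = F4 8E B4 A8.
Offset 4: leading byte 0xF0 = 11110000 → 4-byte char #2 = F0 A4 A9 B1.
Offset 8: leading byte 0xDB = 11011011 → 2-byte char #3 = DB 97.
Leading byte 0xDB = 11011011 matches 110xxxxx → 2-byte sequence.
Byte 1: 0xDB = 11011011, payload 11011 (5 bits).
Byte 2: 0x97 = 10010111 (10xxxxxx ✓), payload 010111.
Concatenate: 11011010111 = 0x6D7 (11 bits → U+06D7).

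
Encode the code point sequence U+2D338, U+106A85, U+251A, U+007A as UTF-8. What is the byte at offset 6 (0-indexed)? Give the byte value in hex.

0xAA

U+2D338 → 4-byte form F0 AD 8C B8 at offsets 0–3.
U+106A85 → 4-byte form F4 86 AA 85 at offsets 4–7.
Offset 6 falls in char 2's range; it's byte 3 of F4 86 AA 85 = 0xAA.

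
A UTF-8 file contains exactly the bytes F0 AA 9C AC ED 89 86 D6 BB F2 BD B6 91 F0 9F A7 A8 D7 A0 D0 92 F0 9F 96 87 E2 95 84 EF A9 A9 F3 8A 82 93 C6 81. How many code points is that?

12

Byte at offset 0: 0xF0 = 11110000 → 4-byte char (#1). Advance 4.
Byte at offset 4: 0xED = 11101101 → 3-byte char (#2). Advance 3.
Byte at offset 7: 0xD6 = 11010110 → 2-byte char (#3). Advance 2.
Byte at offset 9: 0xF2 = 11110010 → 4-byte char (#4). Advance 4.
Byte at offset 13: 0xF0 = 11110000 → 4-byte char (#5). Advance 4.
Byte at offset 17: 0xD7 = 11010111 → 2-byte char (#6). Advance 2.
Byte at offset 19: 0xD0 = 11010000 → 2-byte char (#7). Advance 2.
Byte at offset 21: 0xF0 = 11110000 → 4-byte char (#8). Advance 4.
Byte at offset 25: 0xE2 = 11100010 → 3-byte char (#9). Advance 3.
Byte at offset 28: 0xEF = 11101111 → 3-byte char (#10). Advance 3.
Byte at offset 31: 0xF3 = 11110011 → 4-byte char (#11). Advance 4.
Byte at offset 35: 0xC6 = 11000110 → 2-byte char (#12). Advance 2.
Reached end at offset 37 after 12 code points.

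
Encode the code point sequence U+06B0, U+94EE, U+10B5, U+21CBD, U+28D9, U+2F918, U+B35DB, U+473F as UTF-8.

U+06B0: 2-byte form → DA B0.
U+94EE: 3-byte form → E9 93 AE.
U+10B5: 3-byte form → E1 82 B5.
U+21CBD: 4-byte form → F0 A1 B2 BD.
U+28D9: 3-byte form → E2 A3 99.
U+2F918: 4-byte form → F0 AF A4 98.
U+B35DB: 4-byte form → F2 B3 97 9B.
U+473F: 3-byte form → E4 9C BF.
Concatenated (26 bytes): DA B0 E9 93 AE E1 82 B5 F0 A1 B2 BD E2 A3 99 F0 AF A4 98 F2 B3 97 9B E4 9C BF.

DA B0 E9 93 AE E1 82 B5 F0 A1 B2 BD E2 A3 99 F0 AF A4 98 F2 B3 97 9B E4 9C BF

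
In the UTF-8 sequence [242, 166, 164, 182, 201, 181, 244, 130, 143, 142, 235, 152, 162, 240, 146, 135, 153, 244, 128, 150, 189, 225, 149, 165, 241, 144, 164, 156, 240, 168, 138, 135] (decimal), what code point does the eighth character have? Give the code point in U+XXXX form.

U+5091C

Offset 0: leading byte 0xF2 = 11110010 → 4-byte char #1 = F2 A6 A4 B6.
Offset 4: leading byte 0xC9 = 11001001 → 2-byte char #2 = C9 B5.
Offset 6: leading byte 0xF4 = 11110100 → 4-byte char #3 = F4 82 8F 8E.
Offset 10: leading byte 0xEB = 11101011 → 3-byte char #4 = EB 98 A2.
Offset 13: leading byte 0xF0 = 11110000 → 4-byte char #5 = F0 92 87 99.
Offset 17: leading byte 0xF4 = 11110100 → 4-byte char #6 = F4 80 96 BD.
Offset 21: leading byte 0xE1 = 11100001 → 3-byte char #7 = E1 95 A5.
Offset 24: leading byte 0xF1 = 11110001 → 4-byte char #8 = F1 90 A4 9C.
Leading byte 0xF1 = 11110001 matches 11110xxx → 4-byte sequence.
Byte 1: 0xF1 = 11110001, payload 001 (3 bits).
Byte 2: 0x90 = 10010000 (10xxxxxx ✓), payload 010000.
Byte 3: 0xA4 = 10100100 (10xxxxxx ✓), payload 100100.
Byte 4: 0x9C = 10011100 (10xxxxxx ✓), payload 011100.
Concatenate: 001010000100100011100 = 0x5091C (21 bits → U+5091C).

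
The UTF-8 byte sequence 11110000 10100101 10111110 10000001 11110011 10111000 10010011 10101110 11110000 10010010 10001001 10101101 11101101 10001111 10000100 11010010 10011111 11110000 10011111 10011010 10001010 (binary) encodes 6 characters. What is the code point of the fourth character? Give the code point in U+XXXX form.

U+D3C4

Offset 0: leading byte 0xF0 = 11110000 → 4-byte char #1 = F0 A5 BE 81.
Offset 4: leading byte 0xF3 = 11110011 → 4-byte char #2 = F3 B8 93 AE.
Offset 8: leading byte 0xF0 = 11110000 → 4-byte char #3 = F0 92 89 AD.
Offset 12: leading byte 0xED = 11101101 → 3-byte char #4 = ED 8F 84.
Leading byte 0xED = 11101101 matches 1110xxxx → 3-byte sequence.
Byte 1: 0xED = 11101101, payload 1101 (4 bits).
Byte 2: 0x8F = 10001111 (10xxxxxx ✓), payload 001111.
Byte 3: 0x84 = 10000100 (10xxxxxx ✓), payload 000100.
Concatenate: 1101001111000100 = 0xD3C4 (16 bits → U+D3C4).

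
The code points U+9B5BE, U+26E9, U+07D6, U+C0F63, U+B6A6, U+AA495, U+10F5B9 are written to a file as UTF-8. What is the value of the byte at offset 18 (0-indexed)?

U+9B5BE → 4-byte form F2 9B 96 BE at offsets 0–3.
U+26E9 → 3-byte form E2 9B A9 at offsets 4–6.
U+07D6 → 2-byte form DF 96 at offsets 7–8.
U+C0F63 → 4-byte form F3 80 BD A3 at offsets 9–12.
U+B6A6 → 3-byte form EB 9A A6 at offsets 13–15.
U+AA495 → 4-byte form F2 AA 92 95 at offsets 16–19.
Offset 18 falls in char 6's range; it's byte 3 of F2 AA 92 95 = 0x92.

0x92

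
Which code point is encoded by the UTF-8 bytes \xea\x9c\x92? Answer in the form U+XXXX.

U+A712

Leading byte 0xEA = 11101010 matches 1110xxxx → 3-byte sequence.
Byte 1: 0xEA = 11101010, payload 1010 (4 bits).
Byte 2: 0x9C = 10011100 (10xxxxxx ✓), payload 011100.
Byte 3: 0x92 = 10010010 (10xxxxxx ✓), payload 010010.
Concatenate: 1010011100010010 = 0xA712 (16 bits → U+A712).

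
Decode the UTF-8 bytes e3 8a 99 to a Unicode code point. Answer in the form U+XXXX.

Leading byte 0xE3 = 11100011 matches 1110xxxx → 3-byte sequence.
Byte 1: 0xE3 = 11100011, payload 0011 (4 bits).
Byte 2: 0x8A = 10001010 (10xxxxxx ✓), payload 001010.
Byte 3: 0x99 = 10011001 (10xxxxxx ✓), payload 011001.
Concatenate: 0011001010011001 = 0x3299 (16 bits → U+3299).

U+3299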